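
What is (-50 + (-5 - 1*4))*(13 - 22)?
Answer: 531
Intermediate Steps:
(-50 + (-5 - 1*4))*(13 - 22) = (-50 + (-5 - 4))*(-9) = (-50 - 9)*(-9) = -59*(-9) = 531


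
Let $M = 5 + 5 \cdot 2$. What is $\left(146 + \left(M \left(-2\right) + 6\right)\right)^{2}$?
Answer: $14884$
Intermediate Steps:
$M = 15$ ($M = 5 + 10 = 15$)
$\left(146 + \left(M \left(-2\right) + 6\right)\right)^{2} = \left(146 + \left(15 \left(-2\right) + 6\right)\right)^{2} = \left(146 + \left(-30 + 6\right)\right)^{2} = \left(146 - 24\right)^{2} = 122^{2} = 14884$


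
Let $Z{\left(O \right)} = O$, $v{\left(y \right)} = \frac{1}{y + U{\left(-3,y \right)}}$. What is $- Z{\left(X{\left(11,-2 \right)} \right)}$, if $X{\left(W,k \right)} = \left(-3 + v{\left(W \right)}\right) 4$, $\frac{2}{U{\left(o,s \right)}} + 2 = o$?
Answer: $\frac{616}{53} \approx 11.623$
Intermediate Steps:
$U{\left(o,s \right)} = \frac{2}{-2 + o}$
$v{\left(y \right)} = \frac{1}{- \frac{2}{5} + y}$ ($v{\left(y \right)} = \frac{1}{y + \frac{2}{-2 - 3}} = \frac{1}{y + \frac{2}{-5}} = \frac{1}{y + 2 \left(- \frac{1}{5}\right)} = \frac{1}{y - \frac{2}{5}} = \frac{1}{- \frac{2}{5} + y}$)
$X{\left(W,k \right)} = -12 + \frac{20}{-2 + 5 W}$ ($X{\left(W,k \right)} = \left(-3 + \frac{5}{-2 + 5 W}\right) 4 = -12 + \frac{20}{-2 + 5 W}$)
$- Z{\left(X{\left(11,-2 \right)} \right)} = - \frac{4 \left(11 - 165\right)}{-2 + 5 \cdot 11} = - \frac{4 \left(11 - 165\right)}{-2 + 55} = - \frac{4 \left(-154\right)}{53} = \left(-1\right) \left(- \frac{616}{53}\right) = \frac{616}{53}$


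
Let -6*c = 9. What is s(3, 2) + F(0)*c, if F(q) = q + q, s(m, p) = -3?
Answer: -3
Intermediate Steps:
c = -3/2 (c = -⅙*9 = -3/2 ≈ -1.5000)
F(q) = 2*q
s(3, 2) + F(0)*c = -3 + (2*0)*(-3/2) = -3 + 0*(-3/2) = -3 + 0 = -3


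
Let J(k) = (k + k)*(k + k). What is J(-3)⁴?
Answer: 1679616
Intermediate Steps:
J(k) = 4*k² (J(k) = (2*k)*(2*k) = 4*k²)
J(-3)⁴ = (4*(-3)²)⁴ = (4*9)⁴ = 36⁴ = 1679616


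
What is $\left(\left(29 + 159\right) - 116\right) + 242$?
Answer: $314$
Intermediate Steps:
$\left(\left(29 + 159\right) - 116\right) + 242 = \left(188 - 116\right) + 242 = 72 + 242 = 314$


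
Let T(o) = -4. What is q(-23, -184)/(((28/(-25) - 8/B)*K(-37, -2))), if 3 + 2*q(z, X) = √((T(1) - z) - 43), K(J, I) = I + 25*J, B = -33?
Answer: -275/149144 + 275*I*√6/223716 ≈ -0.0018439 + 0.003011*I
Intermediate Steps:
q(z, X) = -3/2 + √(-47 - z)/2 (q(z, X) = -3/2 + √((-4 - z) - 43)/2 = -3/2 + √(-47 - z)/2)
q(-23, -184)/(((28/(-25) - 8/B)*K(-37, -2))) = (-3/2 + √(-47 - 1*(-23))/2)/(((28/(-25) - 8/(-33))*(-2 + 25*(-37)))) = (-3/2 + √(-47 + 23)/2)/(((28*(-1/25) - 8*(-1/33))*(-2 - 925))) = (-3/2 + √(-24)/2)/(((-28/25 + 8/33)*(-927))) = (-3/2 + (2*I*√6)/2)/((-724/825*(-927))) = (-3/2 + I*√6)/(223716/275) = (-3/2 + I*√6)*(275/223716) = -275/149144 + 275*I*√6/223716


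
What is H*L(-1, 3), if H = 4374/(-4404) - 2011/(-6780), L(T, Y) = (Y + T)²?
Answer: -1733273/622065 ≈ -2.7863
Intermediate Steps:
L(T, Y) = (T + Y)²
H = -1733273/2488260 (H = 4374*(-1/4404) - 2011*(-1/6780) = -729/734 + 2011/6780 = -1733273/2488260 ≈ -0.69658)
H*L(-1, 3) = -1733273*(-1 + 3)²/2488260 = -1733273/2488260*2² = -1733273/2488260*4 = -1733273/622065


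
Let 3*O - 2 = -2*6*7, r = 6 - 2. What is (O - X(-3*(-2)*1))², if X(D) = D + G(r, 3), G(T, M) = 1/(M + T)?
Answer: 494209/441 ≈ 1120.7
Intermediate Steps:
r = 4
O = -82/3 (O = ⅔ + (-2*6*7)/3 = ⅔ + (-12*7)/3 = ⅔ + (⅓)*(-84) = ⅔ - 28 = -82/3 ≈ -27.333)
X(D) = ⅐ + D (X(D) = D + 1/(3 + 4) = D + 1/7 = D + ⅐ = ⅐ + D)
(O - X(-3*(-2)*1))² = (-82/3 - (⅐ - 3*(-2)*1))² = (-82/3 - (⅐ + 6*1))² = (-82/3 - (⅐ + 6))² = (-82/3 - 1*43/7)² = (-82/3 - 43/7)² = (-703/21)² = 494209/441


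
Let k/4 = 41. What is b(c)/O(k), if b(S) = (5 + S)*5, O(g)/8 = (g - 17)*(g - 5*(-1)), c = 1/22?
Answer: 185/1457456 ≈ 0.00012693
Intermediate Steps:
k = 164 (k = 4*41 = 164)
c = 1/22 ≈ 0.045455
O(g) = 8*(-17 + g)*(5 + g) (O(g) = 8*((g - 17)*(g - 5*(-1))) = 8*((-17 + g)*(g + 5)) = 8*((-17 + g)*(5 + g)) = 8*(-17 + g)*(5 + g))
b(S) = 25 + 5*S
b(c)/O(k) = (25 + 5*(1/22))/(-680 - 96*164 + 8*164²) = (25 + 5/22)/(-680 - 15744 + 8*26896) = 555/(22*(-680 - 15744 + 215168)) = (555/22)/198744 = (555/22)*(1/198744) = 185/1457456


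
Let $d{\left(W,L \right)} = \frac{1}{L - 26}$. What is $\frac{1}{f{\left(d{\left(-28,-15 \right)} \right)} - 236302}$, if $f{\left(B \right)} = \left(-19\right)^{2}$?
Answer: $- \frac{1}{235941} \approx -4.2383 \cdot 10^{-6}$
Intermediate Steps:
$d{\left(W,L \right)} = \frac{1}{-26 + L}$
$f{\left(B \right)} = 361$
$\frac{1}{f{\left(d{\left(-28,-15 \right)} \right)} - 236302} = \frac{1}{361 - 236302} = \frac{1}{-235941} = - \frac{1}{235941}$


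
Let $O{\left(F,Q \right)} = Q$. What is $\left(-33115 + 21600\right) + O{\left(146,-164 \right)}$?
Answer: $-11679$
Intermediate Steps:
$\left(-33115 + 21600\right) + O{\left(146,-164 \right)} = \left(-33115 + 21600\right) - 164 = -11515 - 164 = -11679$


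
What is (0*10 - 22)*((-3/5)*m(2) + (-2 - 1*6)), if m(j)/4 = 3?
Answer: 1672/5 ≈ 334.40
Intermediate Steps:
m(j) = 12 (m(j) = 4*3 = 12)
(0*10 - 22)*((-3/5)*m(2) + (-2 - 1*6)) = (0*10 - 22)*(-3/5*12 + (-2 - 1*6)) = (0 - 22)*(-3*⅕*12 + (-2 - 6)) = -22*(-⅗*12 - 8) = -22*(-36/5 - 8) = -22*(-76/5) = 1672/5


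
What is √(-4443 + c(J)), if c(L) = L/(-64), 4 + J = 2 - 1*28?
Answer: I*√284322/8 ≈ 66.652*I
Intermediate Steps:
J = -30 (J = -4 + (2 - 1*28) = -4 + (2 - 28) = -4 - 26 = -30)
c(L) = -L/64 (c(L) = L*(-1/64) = -L/64)
√(-4443 + c(J)) = √(-4443 - 1/64*(-30)) = √(-4443 + 15/32) = √(-142161/32) = I*√284322/8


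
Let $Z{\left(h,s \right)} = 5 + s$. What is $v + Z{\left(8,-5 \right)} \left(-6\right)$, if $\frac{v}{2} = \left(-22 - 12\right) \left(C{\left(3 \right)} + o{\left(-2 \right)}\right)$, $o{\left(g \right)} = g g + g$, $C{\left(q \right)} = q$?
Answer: $-340$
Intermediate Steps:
$o{\left(g \right)} = g + g^{2}$ ($o{\left(g \right)} = g^{2} + g = g + g^{2}$)
$v = -340$ ($v = 2 \left(-22 - 12\right) \left(3 - 2 \left(1 - 2\right)\right) = 2 \left(- 34 \left(3 - -2\right)\right) = 2 \left(- 34 \left(3 + 2\right)\right) = 2 \left(\left(-34\right) 5\right) = 2 \left(-170\right) = -340$)
$v + Z{\left(8,-5 \right)} \left(-6\right) = -340 + \left(5 - 5\right) \left(-6\right) = -340 + 0 \left(-6\right) = -340 + 0 = -340$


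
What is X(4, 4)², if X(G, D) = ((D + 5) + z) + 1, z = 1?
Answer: 121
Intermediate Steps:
X(G, D) = 7 + D (X(G, D) = ((D + 5) + 1) + 1 = ((5 + D) + 1) + 1 = (6 + D) + 1 = 7 + D)
X(4, 4)² = (7 + 4)² = 11² = 121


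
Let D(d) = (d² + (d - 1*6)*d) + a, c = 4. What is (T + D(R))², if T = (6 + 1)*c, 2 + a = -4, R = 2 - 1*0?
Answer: 324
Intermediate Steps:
R = 2 (R = 2 + 0 = 2)
a = -6 (a = -2 - 4 = -6)
T = 28 (T = (6 + 1)*4 = 7*4 = 28)
D(d) = -6 + d² + d*(-6 + d) (D(d) = (d² + (d - 1*6)*d) - 6 = (d² + (d - 6)*d) - 6 = (d² + (-6 + d)*d) - 6 = (d² + d*(-6 + d)) - 6 = -6 + d² + d*(-6 + d))
(T + D(R))² = (28 + (-6 - 6*2 + 2*2²))² = (28 + (-6 - 12 + 2*4))² = (28 + (-6 - 12 + 8))² = (28 - 10)² = 18² = 324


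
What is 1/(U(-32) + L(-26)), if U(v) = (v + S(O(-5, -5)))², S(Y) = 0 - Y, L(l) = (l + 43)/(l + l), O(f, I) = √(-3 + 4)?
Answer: 52/56611 ≈ 0.00091855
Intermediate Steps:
O(f, I) = 1 (O(f, I) = √1 = 1)
L(l) = (43 + l)/(2*l) (L(l) = (43 + l)/((2*l)) = (43 + l)*(1/(2*l)) = (43 + l)/(2*l))
S(Y) = -Y
U(v) = (-1 + v)² (U(v) = (v - 1*1)² = (v - 1)² = (-1 + v)²)
1/(U(-32) + L(-26)) = 1/((-1 - 32)² + (½)*(43 - 26)/(-26)) = 1/((-33)² + (½)*(-1/26)*17) = 1/(1089 - 17/52) = 1/(56611/52) = 52/56611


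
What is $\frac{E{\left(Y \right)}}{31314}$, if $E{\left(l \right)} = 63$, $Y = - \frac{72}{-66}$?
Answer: $\frac{21}{10438} \approx 0.0020119$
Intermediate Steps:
$Y = \frac{12}{11}$ ($Y = \left(-72\right) \left(- \frac{1}{66}\right) = \frac{12}{11} \approx 1.0909$)
$\frac{E{\left(Y \right)}}{31314} = \frac{63}{31314} = 63 \cdot \frac{1}{31314} = \frac{21}{10438}$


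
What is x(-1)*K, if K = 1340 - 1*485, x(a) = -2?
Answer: -1710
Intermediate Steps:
K = 855 (K = 1340 - 485 = 855)
x(-1)*K = -2*855 = -1710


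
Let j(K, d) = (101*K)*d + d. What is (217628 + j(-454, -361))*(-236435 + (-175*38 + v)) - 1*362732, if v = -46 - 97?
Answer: -4079070373640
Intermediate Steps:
v = -143
j(K, d) = d + 101*K*d (j(K, d) = 101*K*d + d = d + 101*K*d)
(217628 + j(-454, -361))*(-236435 + (-175*38 + v)) - 1*362732 = (217628 - 361*(1 + 101*(-454)))*(-236435 + (-175*38 - 143)) - 1*362732 = (217628 - 361*(1 - 45854))*(-236435 + (-6650 - 143)) - 362732 = (217628 - 361*(-45853))*(-236435 - 6793) - 362732 = (217628 + 16552933)*(-243228) - 362732 = 16770561*(-243228) - 362732 = -4079070010908 - 362732 = -4079070373640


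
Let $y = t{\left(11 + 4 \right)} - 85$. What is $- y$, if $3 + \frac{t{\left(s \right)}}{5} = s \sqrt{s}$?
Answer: $100 - 75 \sqrt{15} \approx -190.47$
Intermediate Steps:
$t{\left(s \right)} = -15 + 5 s^{\frac{3}{2}}$ ($t{\left(s \right)} = -15 + 5 s \sqrt{s} = -15 + 5 s^{\frac{3}{2}}$)
$y = -100 + 75 \sqrt{15}$ ($y = \left(-15 + 5 \left(11 + 4\right)^{\frac{3}{2}}\right) - 85 = \left(-15 + 5 \cdot 15^{\frac{3}{2}}\right) - 85 = \left(-15 + 5 \cdot 15 \sqrt{15}\right) - 85 = \left(-15 + 75 \sqrt{15}\right) - 85 = -100 + 75 \sqrt{15} \approx 190.47$)
$- y = - (-100 + 75 \sqrt{15}) = 100 - 75 \sqrt{15}$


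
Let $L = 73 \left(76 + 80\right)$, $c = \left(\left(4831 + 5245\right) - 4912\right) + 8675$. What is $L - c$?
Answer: $-2451$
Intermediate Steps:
$c = 13839$ ($c = \left(10076 - 4912\right) + 8675 = 5164 + 8675 = 13839$)
$L = 11388$ ($L = 73 \cdot 156 = 11388$)
$L - c = 11388 - 13839 = -2451$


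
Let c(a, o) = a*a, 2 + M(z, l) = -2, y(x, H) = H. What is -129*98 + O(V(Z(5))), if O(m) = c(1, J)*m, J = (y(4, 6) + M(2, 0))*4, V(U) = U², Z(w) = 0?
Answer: -12642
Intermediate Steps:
M(z, l) = -4 (M(z, l) = -2 - 2 = -4)
J = 8 (J = (6 - 4)*4 = 2*4 = 8)
c(a, o) = a²
O(m) = m (O(m) = 1²*m = 1*m = m)
-129*98 + O(V(Z(5))) = -129*98 + 0² = -12642 + 0 = -12642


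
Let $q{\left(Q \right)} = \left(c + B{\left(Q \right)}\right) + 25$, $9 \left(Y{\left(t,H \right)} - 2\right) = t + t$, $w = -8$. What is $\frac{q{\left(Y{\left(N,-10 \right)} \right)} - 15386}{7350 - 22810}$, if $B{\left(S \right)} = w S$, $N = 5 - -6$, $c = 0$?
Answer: $\frac{138569}{139140} \approx 0.9959$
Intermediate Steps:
$N = 11$ ($N = 5 + 6 = 11$)
$B{\left(S \right)} = - 8 S$
$Y{\left(t,H \right)} = 2 + \frac{2 t}{9}$ ($Y{\left(t,H \right)} = 2 + \frac{t + t}{9} = 2 + \frac{2 t}{9}$)
$q{\left(Q \right)} = 25 - 8 Q$ ($q{\left(Q \right)} = \left(0 - 8 Q\right) + 25 = - 8 Q + 25 = 25 - 8 Q$)
$\frac{q{\left(Y{\left(N,-10 \right)} \right)} - 15386}{7350 - 22810} = \frac{\left(25 - 8 \left(2 + \frac{2}{9} \cdot 11\right)\right) - 15386}{7350 - 22810} = \frac{\left(25 - 8 \left(2 + \frac{22}{9}\right)\right) - 15386}{-15460} = \left(\left(25 - \frac{320}{9}\right) - 15386\right) \left(- \frac{1}{15460}\right) = \left(- \frac{95}{9} - 15386\right) \left(- \frac{1}{15460}\right) = \left(- \frac{138569}{9}\right) \left(- \frac{1}{15460}\right) = \frac{138569}{139140}$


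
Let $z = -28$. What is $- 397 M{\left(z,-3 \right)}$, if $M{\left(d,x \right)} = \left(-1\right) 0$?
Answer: $0$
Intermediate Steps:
$M{\left(d,x \right)} = 0$
$- 397 M{\left(z,-3 \right)} = \left(-397\right) 0 = 0$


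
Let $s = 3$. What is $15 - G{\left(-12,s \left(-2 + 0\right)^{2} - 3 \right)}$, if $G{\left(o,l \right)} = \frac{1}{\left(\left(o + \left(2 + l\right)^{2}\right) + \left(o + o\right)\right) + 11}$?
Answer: $\frac{1439}{96} \approx 14.99$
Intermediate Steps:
$G{\left(o,l \right)} = \frac{1}{11 + \left(2 + l\right)^{2} + 3 o}$ ($G{\left(o,l \right)} = \frac{1}{\left(\left(o + \left(2 + l\right)^{2}\right) + 2 o\right) + 11} = \frac{1}{\left(\left(2 + l\right)^{2} + 3 o\right) + 11} = \frac{1}{11 + \left(2 + l\right)^{2} + 3 o}$)
$15 - G{\left(-12,s \left(-2 + 0\right)^{2} - 3 \right)} = 15 - \frac{1}{11 + \left(2 - \left(3 - 3 \left(-2 + 0\right)^{2}\right)\right)^{2} + 3 \left(-12\right)} = 15 - \frac{1}{11 + \left(2 - \left(3 - 3 \left(-2\right)^{2}\right)\right)^{2} - 36} = 15 - \frac{1}{11 + \left(2 + \left(3 \cdot 4 - 3\right)\right)^{2} - 36} = 15 - \frac{1}{11 + \left(2 + \left(12 - 3\right)\right)^{2} - 36} = 15 - \frac{1}{11 + \left(2 + 9\right)^{2} - 36} = 15 - \frac{1}{11 + 11^{2} - 36} = 15 - \frac{1}{11 + 121 - 36} = 15 - \frac{1}{96} = \frac{1439}{96}$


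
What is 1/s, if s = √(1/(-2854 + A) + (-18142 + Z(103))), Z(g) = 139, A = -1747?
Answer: -I*√95277282551/41415902 ≈ -0.0074529*I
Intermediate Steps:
s = 2*I*√95277282551/4601 (s = √(1/(-2854 - 1747) + (-18142 + 139)) = √(1/(-4601) - 18003) = √(-1/4601 - 18003) = √(-82831804/4601) = 2*I*√95277282551/4601 ≈ 134.18*I)
1/s = 1/(2*I*√95277282551/4601) = -I*√95277282551/41415902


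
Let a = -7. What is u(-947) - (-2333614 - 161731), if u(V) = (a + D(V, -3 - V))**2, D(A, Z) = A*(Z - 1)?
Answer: 797501504129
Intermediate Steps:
D(A, Z) = A*(-1 + Z)
u(V) = (-7 + V*(-4 - V))**2 (u(V) = (-7 + V*(-1 + (-3 - V)))**2 = (-7 + V*(-4 - V))**2)
u(-947) - (-2333614 - 161731) = (7 - 947*(4 - 947))**2 - (-2333614 - 161731) = (7 - 947*(-943))**2 - 1*(-2495345) = (7 + 893021)**2 + 2495345 = 893028**2 + 2495345 = 797499008784 + 2495345 = 797501504129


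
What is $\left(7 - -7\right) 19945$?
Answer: $279230$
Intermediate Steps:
$\left(7 - -7\right) 19945 = \left(7 + 7\right) 19945 = 14 \cdot 19945 = 279230$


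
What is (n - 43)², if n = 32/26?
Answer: 294849/169 ≈ 1744.7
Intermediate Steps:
n = 16/13 (n = 32*(1/26) = 16/13 ≈ 1.2308)
(n - 43)² = (16/13 - 43)² = (-543/13)² = 294849/169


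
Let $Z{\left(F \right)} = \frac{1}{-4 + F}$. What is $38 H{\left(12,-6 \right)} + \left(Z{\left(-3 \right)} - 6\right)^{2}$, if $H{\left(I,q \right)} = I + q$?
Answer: $\frac{13021}{49} \approx 265.73$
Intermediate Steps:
$38 H{\left(12,-6 \right)} + \left(Z{\left(-3 \right)} - 6\right)^{2} = 38 \left(12 - 6\right) + \left(\frac{1}{-4 - 3} - 6\right)^{2} = 38 \cdot 6 + \left(\frac{1}{-7} - 6\right)^{2} = 228 + \left(- \frac{1}{7} - 6\right)^{2} = 228 + \left(- \frac{43}{7}\right)^{2} = 228 + \frac{1849}{49} = \frac{13021}{49}$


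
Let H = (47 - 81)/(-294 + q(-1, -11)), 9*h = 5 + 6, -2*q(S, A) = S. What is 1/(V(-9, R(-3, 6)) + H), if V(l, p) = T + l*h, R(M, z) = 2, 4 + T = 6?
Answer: -587/5215 ≈ -0.11256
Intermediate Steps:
T = 2 (T = -4 + 6 = 2)
q(S, A) = -S/2
h = 11/9 (h = (5 + 6)/9 = (⅑)*11 = 11/9 ≈ 1.2222)
V(l, p) = 2 + 11*l/9 (V(l, p) = 2 + l*(11/9) = 2 + 11*l/9)
H = 68/587 (H = (47 - 81)/(-294 - ½*(-1)) = -34/(-294 + ½) = -34/(-587/2) = -34*(-2/587) = 68/587 ≈ 0.11584)
1/(V(-9, R(-3, 6)) + H) = 1/((2 + (11/9)*(-9)) + 68/587) = 1/((2 - 11) + 68/587) = 1/(-9 + 68/587) = 1/(-5215/587) = -587/5215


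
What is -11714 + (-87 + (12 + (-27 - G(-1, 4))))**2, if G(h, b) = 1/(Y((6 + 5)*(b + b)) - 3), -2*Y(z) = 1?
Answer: -67042/49 ≈ -1368.2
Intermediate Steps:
Y(z) = -1/2 (Y(z) = -1/2*1 = -1/2)
G(h, b) = -2/7 (G(h, b) = 1/(-1/2 - 3) = 1/(-7/2) = -2/7)
-11714 + (-87 + (12 + (-27 - G(-1, 4))))**2 = -11714 + (-87 + (12 + (-27 - 1*(-2/7))))**2 = -11714 + (-87 + (12 + (-27 + 2/7)))**2 = -11714 + (-87 + (12 - 187/7))**2 = -11714 + (-87 - 103/7)**2 = -11714 + (-712/7)**2 = -11714 + 506944/49 = -67042/49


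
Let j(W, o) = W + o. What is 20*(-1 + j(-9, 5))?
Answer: -100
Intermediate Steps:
20*(-1 + j(-9, 5)) = 20*(-1 + (-9 + 5)) = 20*(-1 - 4) = 20*(-5) = -100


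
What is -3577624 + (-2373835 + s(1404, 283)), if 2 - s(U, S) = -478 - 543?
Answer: -5950436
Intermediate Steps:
s(U, S) = 1023 (s(U, S) = 2 - (-478 - 543) = 2 - 1*(-1021) = 2 + 1021 = 1023)
-3577624 + (-2373835 + s(1404, 283)) = -3577624 + (-2373835 + 1023) = -3577624 - 2372812 = -5950436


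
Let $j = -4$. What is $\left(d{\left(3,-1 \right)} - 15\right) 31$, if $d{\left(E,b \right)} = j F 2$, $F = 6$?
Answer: $-1953$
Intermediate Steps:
$d{\left(E,b \right)} = -48$ ($d{\left(E,b \right)} = \left(-4\right) 6 \cdot 2 = \left(-24\right) 2 = -48$)
$\left(d{\left(3,-1 \right)} - 15\right) 31 = \left(-48 - 15\right) 31 = \left(-63\right) 31 = -1953$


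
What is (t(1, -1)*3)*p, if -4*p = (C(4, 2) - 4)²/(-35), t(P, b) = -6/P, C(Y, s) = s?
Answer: -18/35 ≈ -0.51429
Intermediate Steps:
p = 1/35 (p = -(2 - 4)²/(4*(-35)) = -(-2)²*(-1)/(4*35) = -(-1)/35 = -¼*(-4/35) = 1/35 ≈ 0.028571)
(t(1, -1)*3)*p = (-6/1*3)*(1/35) = (-6*1*3)*(1/35) = -6*3*(1/35) = -18*1/35 = -18/35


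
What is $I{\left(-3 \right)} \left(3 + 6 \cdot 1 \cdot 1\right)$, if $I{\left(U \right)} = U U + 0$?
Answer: $81$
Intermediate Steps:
$I{\left(U \right)} = U^{2}$ ($I{\left(U \right)} = U^{2} + 0 = U^{2}$)
$I{\left(-3 \right)} \left(3 + 6 \cdot 1 \cdot 1\right) = \left(-3\right)^{2} \left(3 + 6 \cdot 1 \cdot 1\right) = 9 \left(3 + 6 \cdot 1\right) = 9 \left(3 + 6\right) = 9 \cdot 9 = 81$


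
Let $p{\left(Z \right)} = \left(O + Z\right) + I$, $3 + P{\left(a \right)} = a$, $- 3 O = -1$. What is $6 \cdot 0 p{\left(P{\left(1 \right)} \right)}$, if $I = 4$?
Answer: $0$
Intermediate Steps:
$O = \frac{1}{3}$ ($O = \left(- \frac{1}{3}\right) \left(-1\right) = \frac{1}{3} \approx 0.33333$)
$P{\left(a \right)} = -3 + a$
$p{\left(Z \right)} = \frac{13}{3} + Z$ ($p{\left(Z \right)} = \left(\frac{1}{3} + Z\right) + 4 = \frac{13}{3} + Z$)
$6 \cdot 0 p{\left(P{\left(1 \right)} \right)} = 6 \cdot 0 \left(\frac{13}{3} + \left(-3 + 1\right)\right) = 0 \left(\frac{13}{3} - 2\right) = 0 \cdot \frac{7}{3} = 0$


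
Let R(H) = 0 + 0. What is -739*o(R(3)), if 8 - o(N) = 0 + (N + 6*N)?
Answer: -5912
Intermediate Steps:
R(H) = 0
o(N) = 8 - 7*N (o(N) = 8 - (0 + (N + 6*N)) = 8 - (0 + 7*N) = 8 - 7*N)
-739*o(R(3)) = -739*(8 - 7*0) = -739*(8 + 0) = -739*8 = -5912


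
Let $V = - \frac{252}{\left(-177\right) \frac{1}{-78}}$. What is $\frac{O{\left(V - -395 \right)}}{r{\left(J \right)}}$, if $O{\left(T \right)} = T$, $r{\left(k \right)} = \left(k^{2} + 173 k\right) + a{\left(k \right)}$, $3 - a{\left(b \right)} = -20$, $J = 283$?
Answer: $\frac{16753}{7615189} \approx 0.0021999$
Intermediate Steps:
$V = - \frac{6552}{59}$ ($V = - \frac{252}{\left(-177\right) \left(- \frac{1}{78}\right)} = - \frac{252}{\frac{59}{26}} = \left(-252\right) \frac{26}{59} = - \frac{6552}{59} \approx -111.05$)
$a{\left(b \right)} = 23$ ($a{\left(b \right)} = 3 - -20 = 3 + 20 = 23$)
$r{\left(k \right)} = 23 + k^{2} + 173 k$ ($r{\left(k \right)} = \left(k^{2} + 173 k\right) + 23 = 23 + k^{2} + 173 k$)
$\frac{O{\left(V - -395 \right)}}{r{\left(J \right)}} = \frac{- \frac{6552}{59} - -395}{23 + 283^{2} + 173 \cdot 283} = \frac{- \frac{6552}{59} + 395}{23 + 80089 + 48959} = \frac{16753}{59 \cdot 129071} = \frac{16753}{59} \cdot \frac{1}{129071} = \frac{16753}{7615189}$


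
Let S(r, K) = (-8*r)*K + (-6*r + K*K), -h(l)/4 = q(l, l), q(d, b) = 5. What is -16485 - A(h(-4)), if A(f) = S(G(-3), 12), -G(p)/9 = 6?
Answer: -22137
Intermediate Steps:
G(p) = -54 (G(p) = -9*6 = -54)
h(l) = -20 (h(l) = -4*5 = -20)
S(r, K) = K² - 6*r - 8*K*r (S(r, K) = -8*K*r + (-6*r + K²) = -8*K*r + (K² - 6*r) = K² - 6*r - 8*K*r)
A(f) = 5652 (A(f) = 12² - 6*(-54) - 8*12*(-54) = 144 + 324 + 5184 = 5652)
-16485 - A(h(-4)) = -16485 - 1*5652 = -16485 - 5652 = -22137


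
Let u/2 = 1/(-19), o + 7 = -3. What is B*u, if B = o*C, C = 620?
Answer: 12400/19 ≈ 652.63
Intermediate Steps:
o = -10 (o = -7 - 3 = -10)
u = -2/19 (u = 2/(-19) = 2*(-1/19) = -2/19 ≈ -0.10526)
B = -6200 (B = -10*620 = -6200)
B*u = -6200*(-2/19) = 12400/19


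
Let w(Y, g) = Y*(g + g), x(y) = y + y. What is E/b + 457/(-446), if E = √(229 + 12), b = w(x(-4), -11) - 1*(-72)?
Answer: -457/446 + √241/248 ≈ -0.96207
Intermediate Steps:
x(y) = 2*y
w(Y, g) = 2*Y*g (w(Y, g) = Y*(2*g) = 2*Y*g)
b = 248 (b = 2*(2*(-4))*(-11) - 1*(-72) = 2*(-8)*(-11) + 72 = 176 + 72 = 248)
E = √241 ≈ 15.524
E/b + 457/(-446) = √241/248 + 457/(-446) = √241*(1/248) + 457*(-1/446) = √241/248 - 457/446 = -457/446 + √241/248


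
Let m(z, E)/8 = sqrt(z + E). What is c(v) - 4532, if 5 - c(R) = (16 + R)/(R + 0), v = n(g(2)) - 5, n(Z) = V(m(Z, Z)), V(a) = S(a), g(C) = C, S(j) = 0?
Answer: -22624/5 ≈ -4524.8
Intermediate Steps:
m(z, E) = 8*sqrt(E + z) (m(z, E) = 8*sqrt(z + E) = 8*sqrt(E + z))
V(a) = 0
n(Z) = 0
v = -5 (v = 0 - 5 = -5)
c(R) = 5 - (16 + R)/R (c(R) = 5 - (16 + R)/(R + 0) = 5 - (16 + R)/R)
c(v) - 4532 = (4 - 16/(-5)) - 4532 = (4 - 16*(-1/5)) - 4532 = (4 + 16/5) - 4532 = 36/5 - 4532 = -22624/5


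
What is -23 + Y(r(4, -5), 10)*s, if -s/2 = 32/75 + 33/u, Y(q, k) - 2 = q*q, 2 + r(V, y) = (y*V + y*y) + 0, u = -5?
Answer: 8461/75 ≈ 112.81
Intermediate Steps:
r(V, y) = -2 + y² + V*y (r(V, y) = -2 + ((y*V + y*y) + 0) = -2 + ((V*y + y²) + 0) = -2 + ((y² + V*y) + 0) = -2 + (y² + V*y) = -2 + y² + V*y)
Y(q, k) = 2 + q² (Y(q, k) = 2 + q*q = 2 + q²)
s = 926/75 (s = -2*(32/75 + 33/(-5)) = -2*(32*(1/75) + 33*(-⅕)) = -2*(32/75 - 33/5) = -2*(-463/75) = 926/75 ≈ 12.347)
-23 + Y(r(4, -5), 10)*s = -23 + (2 + (-2 + (-5)² + 4*(-5))²)*(926/75) = -23 + (2 + (-2 + 25 - 20)²)*(926/75) = -23 + (2 + 3²)*(926/75) = -23 + (2 + 9)*(926/75) = -23 + 11*(926/75) = -23 + 10186/75 = 8461/75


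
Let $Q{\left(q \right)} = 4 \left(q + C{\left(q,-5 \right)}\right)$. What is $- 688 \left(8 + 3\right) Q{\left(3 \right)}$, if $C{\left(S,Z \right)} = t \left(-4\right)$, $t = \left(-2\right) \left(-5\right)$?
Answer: $1120064$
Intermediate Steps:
$t = 10$
$C{\left(S,Z \right)} = -40$ ($C{\left(S,Z \right)} = 10 \left(-4\right) = -40$)
$Q{\left(q \right)} = -160 + 4 q$ ($Q{\left(q \right)} = 4 \left(q - 40\right) = 4 \left(-40 + q\right) = -160 + 4 q$)
$- 688 \left(8 + 3\right) Q{\left(3 \right)} = - 688 \left(8 + 3\right) \left(-160 + 4 \cdot 3\right) = - 688 \cdot 11 \left(-160 + 12\right) = - 688 \cdot 11 \left(-148\right) = \left(-688\right) \left(-1628\right) = 1120064$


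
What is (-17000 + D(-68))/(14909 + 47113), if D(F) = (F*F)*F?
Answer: -165716/31011 ≈ -5.3438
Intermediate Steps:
D(F) = F**3 (D(F) = F**2*F = F**3)
(-17000 + D(-68))/(14909 + 47113) = (-17000 + (-68)**3)/(14909 + 47113) = (-17000 - 314432)/62022 = -331432*1/62022 = -165716/31011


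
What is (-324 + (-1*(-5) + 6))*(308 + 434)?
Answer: -232246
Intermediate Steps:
(-324 + (-1*(-5) + 6))*(308 + 434) = (-324 + (5 + 6))*742 = (-324 + 11)*742 = -313*742 = -232246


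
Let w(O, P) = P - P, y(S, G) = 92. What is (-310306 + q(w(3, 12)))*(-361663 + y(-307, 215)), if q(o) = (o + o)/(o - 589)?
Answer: 112197650726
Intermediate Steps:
w(O, P) = 0
q(o) = 2*o/(-589 + o) (q(o) = (2*o)/(-589 + o) = 2*o/(-589 + o))
(-310306 + q(w(3, 12)))*(-361663 + y(-307, 215)) = (-310306 + 2*0/(-589 + 0))*(-361663 + 92) = (-310306 + 2*0/(-589))*(-361571) = (-310306 + 2*0*(-1/589))*(-361571) = (-310306 + 0)*(-361571) = -310306*(-361571) = 112197650726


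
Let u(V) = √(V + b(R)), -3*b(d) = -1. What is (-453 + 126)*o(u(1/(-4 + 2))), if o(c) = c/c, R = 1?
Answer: -327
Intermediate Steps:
b(d) = ⅓ (b(d) = -⅓*(-1) = ⅓)
u(V) = √(⅓ + V) (u(V) = √(V + ⅓) = √(⅓ + V))
o(c) = 1
(-453 + 126)*o(u(1/(-4 + 2))) = (-453 + 126)*1 = -327*1 = -327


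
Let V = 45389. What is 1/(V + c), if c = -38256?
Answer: 1/7133 ≈ 0.00014019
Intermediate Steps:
1/(V + c) = 1/(45389 - 38256) = 1/7133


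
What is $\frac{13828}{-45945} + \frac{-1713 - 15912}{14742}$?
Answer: $- \frac{37541963}{25085970} \approx -1.4965$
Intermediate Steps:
$\frac{13828}{-45945} + \frac{-1713 - 15912}{14742} = 13828 \left(- \frac{1}{45945}\right) - \frac{5875}{4914} = - \frac{13828}{45945} - \frac{5875}{4914} = - \frac{37541963}{25085970}$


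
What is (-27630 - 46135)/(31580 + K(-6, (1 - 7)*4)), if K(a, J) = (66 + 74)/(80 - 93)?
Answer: -191789/82080 ≈ -2.3366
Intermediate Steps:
K(a, J) = -140/13 (K(a, J) = 140/(-13) = 140*(-1/13) = -140/13)
(-27630 - 46135)/(31580 + K(-6, (1 - 7)*4)) = (-27630 - 46135)/(31580 - 140/13) = -73765/410400/13 = -73765*13/410400 = -191789/82080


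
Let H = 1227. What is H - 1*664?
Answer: 563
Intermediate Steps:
H - 1*664 = 1227 - 1*664 = 1227 - 664 = 563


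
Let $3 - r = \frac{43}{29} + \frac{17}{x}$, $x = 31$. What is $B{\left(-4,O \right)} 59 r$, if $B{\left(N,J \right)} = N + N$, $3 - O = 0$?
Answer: $- \frac{411112}{899} \approx -457.3$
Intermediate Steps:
$O = 3$ ($O = 3 - 0 = 3 + 0 = 3$)
$B{\left(N,J \right)} = 2 N$
$r = \frac{871}{899}$ ($r = 3 - \left(\frac{43}{29} + \frac{17}{31}\right) = 3 - \frac{1826}{899} = \frac{871}{899} \approx 0.96885$)
$B{\left(-4,O \right)} 59 r = 2 \left(-4\right) 59 \cdot \frac{871}{899} = \left(-8\right) 59 \cdot \frac{871}{899} = \left(-472\right) \frac{871}{899} = - \frac{411112}{899}$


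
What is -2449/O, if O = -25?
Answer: 2449/25 ≈ 97.960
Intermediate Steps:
-2449/O = -2449/(-25) = -1/25*(-2449) = 2449/25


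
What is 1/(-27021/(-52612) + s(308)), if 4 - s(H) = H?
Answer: -52612/15967027 ≈ -0.0032950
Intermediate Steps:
s(H) = 4 - H
1/(-27021/(-52612) + s(308)) = 1/(-27021/(-52612) + (4 - 1*308)) = 1/(-27021*(-1/52612) + (4 - 308)) = 1/(27021/52612 - 304) = 1/(-15967027/52612) = -52612/15967027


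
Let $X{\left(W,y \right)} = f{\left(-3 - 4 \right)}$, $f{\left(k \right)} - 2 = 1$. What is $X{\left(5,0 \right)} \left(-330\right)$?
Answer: $-990$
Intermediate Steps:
$f{\left(k \right)} = 3$ ($f{\left(k \right)} = 2 + 1 = 3$)
$X{\left(W,y \right)} = 3$
$X{\left(5,0 \right)} \left(-330\right) = 3 \left(-330\right) = -990$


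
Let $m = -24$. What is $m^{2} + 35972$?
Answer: $36548$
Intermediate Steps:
$m^{2} + 35972 = \left(-24\right)^{2} + 35972 = 576 + 35972 = 36548$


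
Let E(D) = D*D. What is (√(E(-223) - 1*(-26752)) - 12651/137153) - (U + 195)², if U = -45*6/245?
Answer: -12380694669204/329304353 + √76481 ≈ -37320.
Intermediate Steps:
E(D) = D²
U = -54/49 (U = -270*1/245 = -54/49 ≈ -1.1020)
(√(E(-223) - 1*(-26752)) - 12651/137153) - (U + 195)² = (√((-223)² - 1*(-26752)) - 12651/137153) - (-54/49 + 195)² = (√(49729 + 26752) - 12651/137153) - (9501/49)² = (√76481 - 1*12651/137153) - 1*90269001/2401 = (√76481 - 12651/137153) - 90269001/2401 = (-12651/137153 + √76481) - 90269001/2401 = -12380694669204/329304353 + √76481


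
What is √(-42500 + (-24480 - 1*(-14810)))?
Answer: I*√52170 ≈ 228.41*I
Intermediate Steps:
√(-42500 + (-24480 - 1*(-14810))) = √(-42500 + (-24480 + 14810)) = √(-42500 - 9670) = √(-52170) = I*√52170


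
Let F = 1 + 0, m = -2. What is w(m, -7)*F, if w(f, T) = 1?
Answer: 1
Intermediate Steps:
F = 1
w(m, -7)*F = 1*1 = 1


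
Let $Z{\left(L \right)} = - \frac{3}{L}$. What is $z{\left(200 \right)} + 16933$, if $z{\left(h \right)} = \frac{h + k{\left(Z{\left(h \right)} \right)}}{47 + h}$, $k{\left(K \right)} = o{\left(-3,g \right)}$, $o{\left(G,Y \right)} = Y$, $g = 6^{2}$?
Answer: $\frac{4182687}{247} \approx 16934.0$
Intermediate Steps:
$g = 36$
$k{\left(K \right)} = 36$
$z{\left(h \right)} = \frac{36 + h}{47 + h}$ ($z{\left(h \right)} = \frac{h + 36}{47 + h} = \frac{36 + h}{47 + h}$)
$z{\left(200 \right)} + 16933 = \frac{36 + 200}{47 + 200} + 16933 = \frac{1}{247} \cdot 236 + 16933 = \frac{236}{247} + 16933 = \frac{4182687}{247}$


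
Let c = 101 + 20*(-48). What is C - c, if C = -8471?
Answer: -7612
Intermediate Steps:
c = -859 (c = 101 - 960 = -859)
C - c = -8471 - 1*(-859) = -8471 + 859 = -7612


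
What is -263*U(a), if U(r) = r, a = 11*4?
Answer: -11572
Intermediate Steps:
a = 44
-263*U(a) = -263*44 = -11572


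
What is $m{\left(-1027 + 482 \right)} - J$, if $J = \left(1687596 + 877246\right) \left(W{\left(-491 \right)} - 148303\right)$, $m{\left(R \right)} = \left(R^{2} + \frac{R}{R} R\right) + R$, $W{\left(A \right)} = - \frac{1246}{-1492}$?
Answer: $\frac{141878725081470}{373} \approx 3.8037 \cdot 10^{11}$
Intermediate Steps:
$W{\left(A \right)} = \frac{623}{746}$ ($W{\left(A \right)} = \left(-1246\right) \left(- \frac{1}{1492}\right) = \frac{623}{746}$)
$m{\left(R \right)} = R^{2} + 2 R$ ($m{\left(R \right)} = \left(R^{2} + 1 R\right) + R = \left(R^{2} + R\right) + R = \left(R + R^{2}\right) + R = R^{2} + 2 R$)
$J = - \frac{141878614697715}{373}$ ($J = \left(1687596 + 877246\right) \left(\frac{623}{746} - 148303\right) = 2564842 \left(- \frac{110633415}{746}\right) = - \frac{141878614697715}{373} \approx -3.8037 \cdot 10^{11}$)
$m{\left(-1027 + 482 \right)} - J = \left(-1027 + 482\right) \left(2 + \left(-1027 + 482\right)\right) - - \frac{141878614697715}{373} = - 545 \left(2 - 545\right) + \frac{141878614697715}{373} = \left(-545\right) \left(-543\right) + \frac{141878614697715}{373} = 295935 + \frac{141878614697715}{373} = \frac{141878725081470}{373}$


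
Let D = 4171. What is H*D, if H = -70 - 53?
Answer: -513033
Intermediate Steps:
H = -123
H*D = -123*4171 = -513033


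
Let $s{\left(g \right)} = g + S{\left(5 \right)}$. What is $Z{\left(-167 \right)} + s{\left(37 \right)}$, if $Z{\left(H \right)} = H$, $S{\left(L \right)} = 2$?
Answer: $-128$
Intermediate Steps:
$s{\left(g \right)} = 2 + g$ ($s{\left(g \right)} = g + 2 = 2 + g$)
$Z{\left(-167 \right)} + s{\left(37 \right)} = -167 + \left(2 + 37\right) = -167 + 39 = -128$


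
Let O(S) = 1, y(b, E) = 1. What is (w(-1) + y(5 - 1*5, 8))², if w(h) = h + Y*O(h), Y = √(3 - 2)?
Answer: 1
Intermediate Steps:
Y = 1 (Y = √1 = 1)
w(h) = 1 + h (w(h) = h + 1*1 = h + 1 = 1 + h)
(w(-1) + y(5 - 1*5, 8))² = ((1 - 1) + 1)² = (0 + 1)² = 1² = 1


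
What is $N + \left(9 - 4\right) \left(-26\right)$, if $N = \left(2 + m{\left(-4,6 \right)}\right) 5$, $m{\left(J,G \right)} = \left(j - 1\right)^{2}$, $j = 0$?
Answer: $-115$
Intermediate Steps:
$m{\left(J,G \right)} = 1$ ($m{\left(J,G \right)} = \left(0 - 1\right)^{2} = \left(-1\right)^{2} = 1$)
$N = 15$ ($N = \left(2 + 1\right) 5 = 3 \cdot 5 = 15$)
$N + \left(9 - 4\right) \left(-26\right) = 15 + \left(9 - 4\right) \left(-26\right) = 15 + 5 \left(-26\right) = 15 - 130 = -115$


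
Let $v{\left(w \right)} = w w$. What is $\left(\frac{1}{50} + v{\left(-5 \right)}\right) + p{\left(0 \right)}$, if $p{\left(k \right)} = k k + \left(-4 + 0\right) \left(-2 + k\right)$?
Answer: $\frac{1651}{50} \approx 33.02$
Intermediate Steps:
$v{\left(w \right)} = w^{2}$
$p{\left(k \right)} = 8 + k^{2} - 4 k$ ($p{\left(k \right)} = k^{2} - 4 \left(-2 + k\right) = k^{2} - \left(-8 + 4 k\right) = 8 + k^{2} - 4 k$)
$\left(\frac{1}{50} + v{\left(-5 \right)}\right) + p{\left(0 \right)} = \left(\frac{1}{50} + \left(-5\right)^{2}\right) + \left(8 + 0^{2} - 0\right) = \left(\frac{1}{50} + 25\right) + \left(8 + 0 + 0\right) = \frac{1251}{50} + 8 = \frac{1651}{50}$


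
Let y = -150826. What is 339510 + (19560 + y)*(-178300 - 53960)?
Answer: 30488180670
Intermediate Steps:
339510 + (19560 + y)*(-178300 - 53960) = 339510 + (19560 - 150826)*(-178300 - 53960) = 339510 - 131266*(-232260) = 339510 + 30487841160 = 30488180670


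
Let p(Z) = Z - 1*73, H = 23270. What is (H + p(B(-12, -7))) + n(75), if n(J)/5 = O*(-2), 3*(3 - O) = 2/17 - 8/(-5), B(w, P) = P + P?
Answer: 1181095/51 ≈ 23159.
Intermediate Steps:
B(w, P) = 2*P
p(Z) = -73 + Z (p(Z) = Z - 73 = -73 + Z)
O = 619/255 (O = 3 - (2/17 - 8/(-5))/3 = 3 - (2*(1/17) - 8*(-⅕))/3 = 3 - (2/17 + 8/5)/3 = 3 - ⅓*146/85 = 3 - 146/255 = 619/255 ≈ 2.4275)
n(J) = -1238/51 (n(J) = 5*((619/255)*(-2)) = 5*(-1238/255) = -1238/51)
(H + p(B(-12, -7))) + n(75) = (23270 + (-73 + 2*(-7))) - 1238/51 = (23270 + (-73 - 14)) - 1238/51 = (23270 - 87) - 1238/51 = 23183 - 1238/51 = 1181095/51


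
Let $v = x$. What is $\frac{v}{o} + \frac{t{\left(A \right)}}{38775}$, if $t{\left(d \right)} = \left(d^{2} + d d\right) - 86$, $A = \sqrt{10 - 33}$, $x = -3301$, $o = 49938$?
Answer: $- \frac{4078427}{58677150} \approx -0.069506$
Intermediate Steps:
$v = -3301$
$A = i \sqrt{23}$ ($A = \sqrt{-23} = i \sqrt{23} \approx 4.7958 i$)
$t{\left(d \right)} = -86 + 2 d^{2}$ ($t{\left(d \right)} = \left(d^{2} + d^{2}\right) - 86 = 2 d^{2} - 86 = -86 + 2 d^{2}$)
$\frac{v}{o} + \frac{t{\left(A \right)}}{38775} = - \frac{3301}{49938} + \frac{-86 + 2 \left(i \sqrt{23}\right)^{2}}{38775} = \left(-3301\right) \frac{1}{49938} + \left(-86 + 2 \left(-23\right)\right) \frac{1}{38775} = - \frac{3301}{49938} + \left(-86 - 46\right) \frac{1}{38775} = - \frac{3301}{49938} - \frac{4}{1175} = - \frac{4078427}{58677150}$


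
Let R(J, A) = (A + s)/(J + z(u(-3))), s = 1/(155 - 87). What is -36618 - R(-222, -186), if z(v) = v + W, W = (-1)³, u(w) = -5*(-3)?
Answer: -517937639/14144 ≈ -36619.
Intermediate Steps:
u(w) = 15
W = -1
s = 1/68 ≈ 0.014706
z(v) = -1 + v (z(v) = v - 1 = -1 + v)
R(J, A) = (1/68 + A)/(14 + J) (R(J, A) = (A + 1/68)/(J + (-1 + 15)) = (1/68 + A)/(J + 14) = (1/68 + A)/(14 + J))
-36618 - R(-222, -186) = -36618 - (1/68 - 186)/(14 - 222) = -36618 - (-12647)/((-208)*68) = -36618 - (-1)*(-12647)/(208*68) = -36618 - 1*12647/14144 = -36618 - 12647/14144 = -517937639/14144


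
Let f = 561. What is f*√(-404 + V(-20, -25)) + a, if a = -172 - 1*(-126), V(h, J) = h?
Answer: -46 + 1122*I*√106 ≈ -46.0 + 11552.0*I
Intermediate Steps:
a = -46 (a = -172 + 126 = -46)
f*√(-404 + V(-20, -25)) + a = 561*√(-404 - 20) - 46 = 561*√(-424) - 46 = 561*(2*I*√106) - 46 = 1122*I*√106 - 46 = -46 + 1122*I*√106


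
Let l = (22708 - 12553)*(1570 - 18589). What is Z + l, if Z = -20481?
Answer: -172848426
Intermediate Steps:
l = -172827945 (l = 10155*(-17019) = -172827945)
Z + l = -20481 - 172827945 = -172848426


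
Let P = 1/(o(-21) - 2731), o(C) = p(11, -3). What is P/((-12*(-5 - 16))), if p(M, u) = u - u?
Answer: -1/688212 ≈ -1.4530e-6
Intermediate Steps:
p(M, u) = 0
o(C) = 0
P = -1/2731 (P = 1/(0 - 2731) = 1/(-2731) = -1/2731 ≈ -0.00036617)
P/((-12*(-5 - 16))) = -(-1/(12*(-5 - 16)))/2731 = -1/(2731*((-12*(-21)))) = -1/2731/252 = -1/2731*1/252 = -1/688212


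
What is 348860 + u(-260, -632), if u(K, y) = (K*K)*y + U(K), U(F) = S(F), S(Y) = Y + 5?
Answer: -42374595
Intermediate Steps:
S(Y) = 5 + Y
U(F) = 5 + F
u(K, y) = 5 + K + y*K² (u(K, y) = (K*K)*y + (5 + K) = K²*y + (5 + K) = y*K² + (5 + K) = 5 + K + y*K²)
348860 + u(-260, -632) = 348860 + (5 - 260 - 632*(-260)²) = 348860 + (5 - 260 - 632*67600) = 348860 + (5 - 260 - 42723200) = 348860 - 42723455 = -42374595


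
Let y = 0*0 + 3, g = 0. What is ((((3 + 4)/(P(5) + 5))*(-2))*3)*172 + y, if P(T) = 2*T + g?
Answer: -2393/5 ≈ -478.60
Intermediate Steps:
y = 3 (y = 0 + 3 = 3)
P(T) = 2*T (P(T) = 2*T + 0 = 2*T)
((((3 + 4)/(P(5) + 5))*(-2))*3)*172 + y = ((((3 + 4)/(2*5 + 5))*(-2))*3)*172 + 3 = (((7/(10 + 5))*(-2))*3)*172 + 3 = (((7/15)*(-2))*3)*172 + 3 = -14/15*3*172 + 3 = -14/5*172 + 3 = -2408/5 + 3 = -2393/5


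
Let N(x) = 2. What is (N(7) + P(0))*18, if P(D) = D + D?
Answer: 36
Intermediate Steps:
P(D) = 2*D
(N(7) + P(0))*18 = (2 + 2*0)*18 = (2 + 0)*18 = 2*18 = 36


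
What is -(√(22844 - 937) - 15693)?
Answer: 15693 - √21907 ≈ 15545.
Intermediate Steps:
-(√(22844 - 937) - 15693) = -(√21907 - 15693) = -(-15693 + √21907) = 15693 - √21907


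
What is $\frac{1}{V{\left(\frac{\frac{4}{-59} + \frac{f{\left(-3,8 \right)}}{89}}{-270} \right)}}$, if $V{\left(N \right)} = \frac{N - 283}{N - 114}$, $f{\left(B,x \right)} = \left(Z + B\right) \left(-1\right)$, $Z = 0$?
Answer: $\frac{161625601}{401228731} \approx 0.40283$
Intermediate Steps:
$f{\left(B,x \right)} = - B$ ($f{\left(B,x \right)} = \left(0 + B\right) \left(-1\right) = B \left(-1\right) = - B$)
$V{\left(N \right)} = \frac{-283 + N}{-114 + N}$
$\frac{1}{V{\left(\frac{\frac{4}{-59} + \frac{f{\left(-3,8 \right)}}{89}}{-270} \right)}} = \frac{1}{\frac{1}{-114 + \frac{\frac{4}{-59} + \frac{\left(-1\right) \left(-3\right)}{89}}{-270}} \left(-283 + \frac{\frac{4}{-59} + \frac{\left(-1\right) \left(-3\right)}{89}}{-270}\right)} = \frac{1}{\frac{1}{-114 + \left(4 \left(- \frac{1}{59}\right) + 3 \cdot \frac{1}{89}\right) \left(- \frac{1}{270}\right)} \left(-283 + \left(4 \left(- \frac{1}{59}\right) + 3 \cdot \frac{1}{89}\right) \left(- \frac{1}{270}\right)\right)} = \frac{1}{\frac{1}{-114 + \left(- \frac{4}{59} + \frac{3}{89}\right) \left(- \frac{1}{270}\right)} \left(-283 + \left(- \frac{4}{59} + \frac{3}{89}\right) \left(- \frac{1}{270}\right)\right)} = \frac{1}{\frac{1}{-114 - - \frac{179}{1417770}} \left(-283 - - \frac{179}{1417770}\right)} = \frac{1}{\frac{1}{-114 + \frac{179}{1417770}} \left(-283 + \frac{179}{1417770}\right)} = \frac{1}{\frac{1}{- \frac{161625601}{1417770}} \left(- \frac{401228731}{1417770}\right)} = \frac{1}{\left(- \frac{1417770}{161625601}\right) \left(- \frac{401228731}{1417770}\right)} = \frac{1}{\frac{401228731}{161625601}} = \frac{161625601}{401228731}$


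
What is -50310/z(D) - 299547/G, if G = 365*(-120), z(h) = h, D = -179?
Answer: 752398971/2613400 ≈ 287.90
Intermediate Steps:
G = -43800
-50310/z(D) - 299547/G = -50310/(-179) - 299547/(-43800) = -50310*(-1/179) - 299547*(-1/43800) = 50310/179 + 99849/14600 = 752398971/2613400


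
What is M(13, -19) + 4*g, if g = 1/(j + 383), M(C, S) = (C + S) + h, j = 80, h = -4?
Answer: -4626/463 ≈ -9.9914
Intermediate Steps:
M(C, S) = -4 + C + S (M(C, S) = (C + S) - 4 = -4 + C + S)
g = 1/463 (g = 1/(80 + 383) = 1/463 ≈ 0.0021598)
M(13, -19) + 4*g = (-4 + 13 - 19) + 4*(1/463) = -10 + 4/463 = -4626/463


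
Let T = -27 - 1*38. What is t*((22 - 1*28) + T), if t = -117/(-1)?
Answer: -8307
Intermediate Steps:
t = 117 (t = -117*(-1) = 117)
T = -65 (T = -27 - 38 = -65)
t*((22 - 1*28) + T) = 117*((22 - 1*28) - 65) = 117*((22 - 28) - 65) = 117*(-6 - 65) = 117*(-71) = -8307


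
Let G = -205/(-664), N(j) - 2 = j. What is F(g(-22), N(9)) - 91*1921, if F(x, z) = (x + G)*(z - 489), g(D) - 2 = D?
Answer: -54912327/332 ≈ -1.6540e+5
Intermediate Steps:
N(j) = 2 + j
G = 205/664 (G = -205*(-1/664) = 205/664 ≈ 0.30873)
g(D) = 2 + D
F(x, z) = (-489 + z)*(205/664 + x) (F(x, z) = (x + 205/664)*(z - 489) = (205/664 + x)*(-489 + z) = (-489 + z)*(205/664 + x))
F(g(-22), N(9)) - 91*1921 = (-100245/664 - 489*(2 - 22) + 205*(2 + 9)/664 + (2 - 22)*(2 + 9)) - 91*1921 = (-100245/664 - 489*(-20) + (205/664)*11 - 20*11) - 1*174811 = (-100245/664 + 9780 + 2255/664 - 220) - 174811 = 3124925/332 - 174811 = -54912327/332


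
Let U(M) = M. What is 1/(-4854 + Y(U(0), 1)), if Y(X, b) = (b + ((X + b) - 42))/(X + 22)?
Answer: -11/53414 ≈ -0.00020594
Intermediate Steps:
Y(X, b) = (-42 + X + 2*b)/(22 + X) (Y(X, b) = (b + (-42 + X + b))/(22 + X) = (-42 + X + 2*b)/(22 + X))
1/(-4854 + Y(U(0), 1)) = 1/(-4854 + (-42 + 0 + 2*1)/(22 + 0)) = 1/(-4854 + (-42 + 0 + 2)/22) = 1/(-4854 + (1/22)*(-40)) = 1/(-4854 - 20/11) = 1/(-53414/11) = -11/53414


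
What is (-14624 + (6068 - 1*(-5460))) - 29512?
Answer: -32608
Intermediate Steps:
(-14624 + (6068 - 1*(-5460))) - 29512 = (-14624 + (6068 + 5460)) - 29512 = (-14624 + 11528) - 29512 = -3096 - 29512 = -32608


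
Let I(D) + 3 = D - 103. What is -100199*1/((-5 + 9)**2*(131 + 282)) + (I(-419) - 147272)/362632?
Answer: -4664000793/299534032 ≈ -15.571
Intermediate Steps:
I(D) = -106 + D (I(D) = -3 + (D - 103) = -3 + (-103 + D) = -106 + D)
-100199*1/((-5 + 9)**2*(131 + 282)) + (I(-419) - 147272)/362632 = -100199*1/((-5 + 9)**2*(131 + 282)) + ((-106 - 419) - 147272)/362632 = -100199/(4**2*413) + (-525 - 147272)*(1/362632) = -100199/(16*413) - 147797*1/362632 = -100199/6608 - 147797/362632 = -4664000793/299534032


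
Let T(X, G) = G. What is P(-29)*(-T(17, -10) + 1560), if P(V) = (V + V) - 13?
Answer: -111470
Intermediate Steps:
P(V) = -13 + 2*V (P(V) = 2*V - 13 = -13 + 2*V)
P(-29)*(-T(17, -10) + 1560) = (-13 + 2*(-29))*(-1*(-10) + 1560) = (-13 - 58)*(10 + 1560) = -71*1570 = -111470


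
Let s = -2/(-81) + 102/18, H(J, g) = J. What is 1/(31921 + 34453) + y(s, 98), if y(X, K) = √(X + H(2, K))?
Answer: 1/66374 + √623/9 ≈ 2.7733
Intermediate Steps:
s = 461/81 (s = -2*(-1/81) + 102*(1/18) = 2/81 + 17/3 = 461/81 ≈ 5.6914)
y(X, K) = √(2 + X) (y(X, K) = √(X + 2) = √(2 + X))
1/(31921 + 34453) + y(s, 98) = 1/(31921 + 34453) + √(2 + 461/81) = 1/66374 + √(623/81) = 1/66374 + √623/9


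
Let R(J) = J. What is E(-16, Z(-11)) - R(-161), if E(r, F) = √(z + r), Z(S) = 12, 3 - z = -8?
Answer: 161 + I*√5 ≈ 161.0 + 2.2361*I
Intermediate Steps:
z = 11 (z = 3 - 1*(-8) = 3 + 8 = 11)
E(r, F) = √(11 + r)
E(-16, Z(-11)) - R(-161) = √(11 - 16) - 1*(-161) = √(-5) + 161 = I*√5 + 161 = 161 + I*√5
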